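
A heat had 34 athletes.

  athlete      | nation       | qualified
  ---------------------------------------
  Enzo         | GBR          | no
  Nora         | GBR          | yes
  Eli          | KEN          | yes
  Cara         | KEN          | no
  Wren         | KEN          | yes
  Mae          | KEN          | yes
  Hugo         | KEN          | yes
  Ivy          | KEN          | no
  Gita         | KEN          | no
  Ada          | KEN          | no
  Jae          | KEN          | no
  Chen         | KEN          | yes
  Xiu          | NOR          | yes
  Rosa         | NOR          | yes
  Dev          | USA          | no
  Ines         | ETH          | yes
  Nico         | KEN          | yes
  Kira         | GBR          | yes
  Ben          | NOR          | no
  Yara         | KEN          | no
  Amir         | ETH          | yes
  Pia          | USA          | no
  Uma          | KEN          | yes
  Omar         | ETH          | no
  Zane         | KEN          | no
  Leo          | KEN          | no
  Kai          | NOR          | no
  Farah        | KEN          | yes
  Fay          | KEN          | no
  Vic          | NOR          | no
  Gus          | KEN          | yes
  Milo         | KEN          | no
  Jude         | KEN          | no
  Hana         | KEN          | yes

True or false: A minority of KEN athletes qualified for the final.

True

The determiner here denotes the relation: |A ∩ B| < |A ∖ B|.
|A| = 21, |A ∩ B| = 10, |A ∖ B| = 11.
10 < 11, so the statement is true.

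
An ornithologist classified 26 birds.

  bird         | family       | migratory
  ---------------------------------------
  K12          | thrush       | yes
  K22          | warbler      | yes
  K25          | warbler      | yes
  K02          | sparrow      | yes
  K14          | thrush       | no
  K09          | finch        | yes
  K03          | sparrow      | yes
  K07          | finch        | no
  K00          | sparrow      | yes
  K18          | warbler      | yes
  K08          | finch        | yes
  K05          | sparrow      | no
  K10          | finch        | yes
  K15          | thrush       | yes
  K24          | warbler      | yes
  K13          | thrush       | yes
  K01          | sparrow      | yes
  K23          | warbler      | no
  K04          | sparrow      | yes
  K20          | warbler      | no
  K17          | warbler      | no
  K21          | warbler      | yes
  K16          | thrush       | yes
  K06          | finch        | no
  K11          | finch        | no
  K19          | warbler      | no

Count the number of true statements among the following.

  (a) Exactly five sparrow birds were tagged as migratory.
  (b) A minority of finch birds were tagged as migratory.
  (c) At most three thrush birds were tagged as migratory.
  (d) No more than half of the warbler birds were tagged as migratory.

(a) sparrow: |A| = 6, |A ∩ B| = 5; needs |A ∩ B| = 5 — true.
(b) finch: |A| = 6, |A ∩ B| = 3; needs |A ∩ B| < |A ∖ B| — false.
(c) thrush: |A| = 5, |A ∩ B| = 4; needs |A ∩ B| ≤ 3 — false.
(d) warbler: |A| = 9, |A ∩ B| = 5; needs |A ∩ B| ≤ |A ∖ B| — false.

1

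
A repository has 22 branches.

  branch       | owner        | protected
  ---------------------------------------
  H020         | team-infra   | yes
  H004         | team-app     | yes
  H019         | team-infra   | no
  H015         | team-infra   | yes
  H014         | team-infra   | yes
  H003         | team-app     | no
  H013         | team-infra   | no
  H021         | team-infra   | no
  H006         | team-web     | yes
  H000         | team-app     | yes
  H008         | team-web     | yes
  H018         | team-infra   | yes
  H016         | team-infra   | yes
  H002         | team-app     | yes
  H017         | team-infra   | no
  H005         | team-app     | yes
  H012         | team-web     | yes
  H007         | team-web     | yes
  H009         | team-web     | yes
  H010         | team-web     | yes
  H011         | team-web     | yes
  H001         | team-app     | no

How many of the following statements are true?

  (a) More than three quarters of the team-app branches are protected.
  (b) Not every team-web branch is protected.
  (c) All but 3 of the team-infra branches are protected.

(a) team-app: |A| = 6, |A ∩ B| = 4; needs |A ∩ B| / |A| > 3/4 — false.
(b) team-web: |A| = 7, |A ∩ B| = 7; needs A ⊄ B (|A ∖ B| ≥ 1) — false.
(c) team-infra: |A| = 9, |A ∩ B| = 5; needs |A ∖ B| = 3 — false.

0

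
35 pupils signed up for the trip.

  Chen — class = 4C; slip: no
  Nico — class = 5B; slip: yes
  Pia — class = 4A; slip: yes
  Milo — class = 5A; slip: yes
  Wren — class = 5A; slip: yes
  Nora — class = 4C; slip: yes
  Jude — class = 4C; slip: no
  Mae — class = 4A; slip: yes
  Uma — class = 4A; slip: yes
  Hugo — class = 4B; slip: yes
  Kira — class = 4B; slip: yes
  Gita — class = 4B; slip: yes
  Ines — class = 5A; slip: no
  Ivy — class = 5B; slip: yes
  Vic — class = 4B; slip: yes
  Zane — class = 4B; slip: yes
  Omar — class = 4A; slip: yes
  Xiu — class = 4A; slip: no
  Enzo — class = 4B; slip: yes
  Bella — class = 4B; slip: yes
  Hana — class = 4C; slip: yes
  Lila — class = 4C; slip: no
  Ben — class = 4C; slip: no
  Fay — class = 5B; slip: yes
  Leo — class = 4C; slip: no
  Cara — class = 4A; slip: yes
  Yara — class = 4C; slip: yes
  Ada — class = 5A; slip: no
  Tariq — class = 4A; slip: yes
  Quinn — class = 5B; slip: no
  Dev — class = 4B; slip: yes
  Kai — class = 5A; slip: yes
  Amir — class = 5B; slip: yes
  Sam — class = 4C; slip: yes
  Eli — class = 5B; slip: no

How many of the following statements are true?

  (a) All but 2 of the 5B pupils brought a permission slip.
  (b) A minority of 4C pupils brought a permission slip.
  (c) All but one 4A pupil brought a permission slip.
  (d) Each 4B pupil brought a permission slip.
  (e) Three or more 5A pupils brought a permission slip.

5

(a) 5B: |A| = 6, |A ∩ B| = 4; needs |A ∖ B| = 2 — true.
(b) 4C: |A| = 9, |A ∩ B| = 4; needs |A ∩ B| < |A ∖ B| — true.
(c) 4A: |A| = 7, |A ∩ B| = 6; needs |A ∖ B| = 1 — true.
(d) 4B: |A| = 8, |A ∩ B| = 8; needs A ⊆ B, i.e. every element of A is in B (|A ∖ B| = 0) — true.
(e) 5A: |A| = 5, |A ∩ B| = 3; needs |A ∩ B| ≥ 3 — true.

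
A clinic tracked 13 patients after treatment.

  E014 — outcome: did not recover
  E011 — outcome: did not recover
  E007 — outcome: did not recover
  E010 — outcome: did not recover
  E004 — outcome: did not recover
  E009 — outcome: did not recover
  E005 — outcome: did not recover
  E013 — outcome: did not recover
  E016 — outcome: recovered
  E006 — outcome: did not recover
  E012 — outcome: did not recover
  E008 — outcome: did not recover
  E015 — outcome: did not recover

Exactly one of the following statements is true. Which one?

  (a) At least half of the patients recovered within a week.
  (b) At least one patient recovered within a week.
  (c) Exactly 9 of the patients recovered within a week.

(b)

|A| = 13, |A ∩ B| = 1, |A ∖ B| = 12.
(a) requires |A ∩ B| ≥ |A ∖ B|: false.
(b) requires A ∩ B ≠ ∅ (|A ∩ B| ≥ 1): true.
(c) requires |A ∩ B| = 9: false.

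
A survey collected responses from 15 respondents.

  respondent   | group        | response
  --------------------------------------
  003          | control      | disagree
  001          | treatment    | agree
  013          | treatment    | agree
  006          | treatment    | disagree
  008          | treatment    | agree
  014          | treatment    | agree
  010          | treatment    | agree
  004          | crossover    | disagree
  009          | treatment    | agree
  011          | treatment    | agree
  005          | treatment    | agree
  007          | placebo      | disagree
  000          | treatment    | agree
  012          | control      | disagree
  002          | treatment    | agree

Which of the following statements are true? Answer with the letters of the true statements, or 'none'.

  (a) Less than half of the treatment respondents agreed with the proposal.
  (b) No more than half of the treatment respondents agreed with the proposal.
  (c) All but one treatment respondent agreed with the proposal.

(c)

|A| = 11, |A ∩ B| = 10, |A ∖ B| = 1.
(a) |A ∩ B| < |A ∖ B|: fails.
(b) |A ∩ B| ≤ |A ∖ B|: fails.
(c) |A ∖ B| = 1: holds.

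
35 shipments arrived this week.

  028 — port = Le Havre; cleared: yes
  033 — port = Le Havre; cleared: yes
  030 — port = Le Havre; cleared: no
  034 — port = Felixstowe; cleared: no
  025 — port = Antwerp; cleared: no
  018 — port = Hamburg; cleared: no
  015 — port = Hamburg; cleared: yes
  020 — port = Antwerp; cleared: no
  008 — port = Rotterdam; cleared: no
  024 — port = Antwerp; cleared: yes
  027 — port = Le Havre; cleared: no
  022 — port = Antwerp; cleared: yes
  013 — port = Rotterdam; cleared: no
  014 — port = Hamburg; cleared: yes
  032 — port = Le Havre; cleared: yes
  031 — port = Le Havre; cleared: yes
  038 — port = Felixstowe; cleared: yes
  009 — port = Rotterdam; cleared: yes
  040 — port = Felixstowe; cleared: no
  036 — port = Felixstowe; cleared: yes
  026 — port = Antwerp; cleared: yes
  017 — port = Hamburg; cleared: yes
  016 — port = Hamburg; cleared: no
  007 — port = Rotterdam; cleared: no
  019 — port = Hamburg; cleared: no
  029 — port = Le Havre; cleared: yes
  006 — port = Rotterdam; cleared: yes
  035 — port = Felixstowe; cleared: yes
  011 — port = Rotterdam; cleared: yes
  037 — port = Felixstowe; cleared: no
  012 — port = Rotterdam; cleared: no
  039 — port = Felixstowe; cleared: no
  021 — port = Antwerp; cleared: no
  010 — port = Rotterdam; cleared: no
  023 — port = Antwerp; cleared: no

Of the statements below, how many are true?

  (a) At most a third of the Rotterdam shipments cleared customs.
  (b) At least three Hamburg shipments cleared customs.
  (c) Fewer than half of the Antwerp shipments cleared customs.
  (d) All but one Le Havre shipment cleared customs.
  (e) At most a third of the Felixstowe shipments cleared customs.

2

(a) Rotterdam: |A| = 8, |A ∩ B| = 3; needs |A ∩ B| / |A| ≤ 1/3 — false.
(b) Hamburg: |A| = 6, |A ∩ B| = 3; needs |A ∩ B| ≥ 3 — true.
(c) Antwerp: |A| = 7, |A ∩ B| = 3; needs |A ∩ B| < |A ∖ B| — true.
(d) Le Havre: |A| = 7, |A ∩ B| = 5; needs |A ∖ B| = 1 — false.
(e) Felixstowe: |A| = 7, |A ∩ B| = 3; needs |A ∩ B| / |A| ≤ 1/3 — false.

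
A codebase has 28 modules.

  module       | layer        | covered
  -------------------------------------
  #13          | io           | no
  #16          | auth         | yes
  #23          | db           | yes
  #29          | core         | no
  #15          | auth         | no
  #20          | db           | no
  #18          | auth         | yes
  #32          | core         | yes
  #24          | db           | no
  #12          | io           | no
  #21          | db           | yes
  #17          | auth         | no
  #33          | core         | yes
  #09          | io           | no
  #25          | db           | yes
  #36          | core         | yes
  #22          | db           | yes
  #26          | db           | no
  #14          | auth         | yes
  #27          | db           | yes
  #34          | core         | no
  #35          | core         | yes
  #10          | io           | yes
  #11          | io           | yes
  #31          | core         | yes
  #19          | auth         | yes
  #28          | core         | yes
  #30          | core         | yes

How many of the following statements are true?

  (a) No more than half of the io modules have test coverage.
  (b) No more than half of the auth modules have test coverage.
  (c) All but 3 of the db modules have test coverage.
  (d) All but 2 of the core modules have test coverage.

3

(a) io: |A| = 5, |A ∩ B| = 2; needs |A ∩ B| ≤ |A ∖ B| — true.
(b) auth: |A| = 6, |A ∩ B| = 4; needs |A ∩ B| ≤ |A ∖ B| — false.
(c) db: |A| = 8, |A ∩ B| = 5; needs |A ∖ B| = 3 — true.
(d) core: |A| = 9, |A ∩ B| = 7; needs |A ∖ B| = 2 — true.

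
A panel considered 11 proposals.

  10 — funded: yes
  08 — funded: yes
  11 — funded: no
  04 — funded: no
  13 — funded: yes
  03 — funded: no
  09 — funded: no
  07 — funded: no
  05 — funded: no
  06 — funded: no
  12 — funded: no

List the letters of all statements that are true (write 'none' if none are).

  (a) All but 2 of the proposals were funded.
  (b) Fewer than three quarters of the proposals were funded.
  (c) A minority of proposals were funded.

(b), (c)

|A| = 11, |A ∩ B| = 3, |A ∖ B| = 8.
(a) |A ∖ B| = 2: fails.
(b) |A ∩ B| / |A| < 3/4: holds.
(c) |A ∩ B| < |A ∖ B|: holds.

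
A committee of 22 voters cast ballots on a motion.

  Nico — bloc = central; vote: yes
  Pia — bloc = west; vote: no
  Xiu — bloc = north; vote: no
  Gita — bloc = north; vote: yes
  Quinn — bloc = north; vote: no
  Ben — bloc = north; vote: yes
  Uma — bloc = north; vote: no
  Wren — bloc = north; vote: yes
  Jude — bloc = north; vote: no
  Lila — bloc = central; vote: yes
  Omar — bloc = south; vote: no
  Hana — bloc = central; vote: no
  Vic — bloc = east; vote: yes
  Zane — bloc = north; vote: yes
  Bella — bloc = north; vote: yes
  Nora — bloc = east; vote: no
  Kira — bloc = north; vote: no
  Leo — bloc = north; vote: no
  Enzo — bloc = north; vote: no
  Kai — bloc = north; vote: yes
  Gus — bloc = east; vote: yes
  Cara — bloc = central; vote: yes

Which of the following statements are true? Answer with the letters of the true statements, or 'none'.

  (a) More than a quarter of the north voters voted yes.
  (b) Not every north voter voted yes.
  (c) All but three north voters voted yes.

|A| = 13, |A ∩ B| = 6, |A ∖ B| = 7.
(a) |A ∩ B| / |A| > 1/4: holds.
(b) A ⊄ B (|A ∖ B| ≥ 1): holds.
(c) |A ∖ B| = 3: fails.

(a), (b)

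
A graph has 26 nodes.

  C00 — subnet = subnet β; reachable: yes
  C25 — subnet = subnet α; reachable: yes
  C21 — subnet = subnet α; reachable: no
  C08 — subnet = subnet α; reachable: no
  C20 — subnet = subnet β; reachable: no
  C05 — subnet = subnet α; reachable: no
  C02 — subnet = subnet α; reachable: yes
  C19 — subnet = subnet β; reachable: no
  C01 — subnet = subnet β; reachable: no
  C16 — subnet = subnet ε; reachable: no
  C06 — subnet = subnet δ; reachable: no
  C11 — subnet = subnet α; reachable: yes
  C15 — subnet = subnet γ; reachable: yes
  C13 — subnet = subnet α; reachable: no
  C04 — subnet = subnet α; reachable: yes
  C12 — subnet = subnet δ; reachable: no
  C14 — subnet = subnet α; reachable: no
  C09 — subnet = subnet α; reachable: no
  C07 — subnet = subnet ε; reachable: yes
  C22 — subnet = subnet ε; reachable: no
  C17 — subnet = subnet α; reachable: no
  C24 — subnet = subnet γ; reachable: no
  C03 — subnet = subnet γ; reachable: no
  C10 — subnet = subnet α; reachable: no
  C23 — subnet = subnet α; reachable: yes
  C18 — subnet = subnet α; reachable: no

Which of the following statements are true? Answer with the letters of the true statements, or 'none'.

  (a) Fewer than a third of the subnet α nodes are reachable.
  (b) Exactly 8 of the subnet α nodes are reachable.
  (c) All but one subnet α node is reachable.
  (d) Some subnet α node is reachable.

(d)

|A| = 14, |A ∩ B| = 5, |A ∖ B| = 9.
(a) |A ∩ B| / |A| < 1/3: fails.
(b) |A ∩ B| = 8: fails.
(c) |A ∖ B| = 1: fails.
(d) A ∩ B ≠ ∅ (|A ∩ B| ≥ 1): holds.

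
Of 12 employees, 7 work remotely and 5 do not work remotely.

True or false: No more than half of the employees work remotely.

False

'No more than half of the employees work remotely' holds iff |A ∩ B| ≤ |A ∖ B|.
|A| = 12, |A ∩ B| = 7, |A ∖ B| = 5.
7 > 5, so the statement is false.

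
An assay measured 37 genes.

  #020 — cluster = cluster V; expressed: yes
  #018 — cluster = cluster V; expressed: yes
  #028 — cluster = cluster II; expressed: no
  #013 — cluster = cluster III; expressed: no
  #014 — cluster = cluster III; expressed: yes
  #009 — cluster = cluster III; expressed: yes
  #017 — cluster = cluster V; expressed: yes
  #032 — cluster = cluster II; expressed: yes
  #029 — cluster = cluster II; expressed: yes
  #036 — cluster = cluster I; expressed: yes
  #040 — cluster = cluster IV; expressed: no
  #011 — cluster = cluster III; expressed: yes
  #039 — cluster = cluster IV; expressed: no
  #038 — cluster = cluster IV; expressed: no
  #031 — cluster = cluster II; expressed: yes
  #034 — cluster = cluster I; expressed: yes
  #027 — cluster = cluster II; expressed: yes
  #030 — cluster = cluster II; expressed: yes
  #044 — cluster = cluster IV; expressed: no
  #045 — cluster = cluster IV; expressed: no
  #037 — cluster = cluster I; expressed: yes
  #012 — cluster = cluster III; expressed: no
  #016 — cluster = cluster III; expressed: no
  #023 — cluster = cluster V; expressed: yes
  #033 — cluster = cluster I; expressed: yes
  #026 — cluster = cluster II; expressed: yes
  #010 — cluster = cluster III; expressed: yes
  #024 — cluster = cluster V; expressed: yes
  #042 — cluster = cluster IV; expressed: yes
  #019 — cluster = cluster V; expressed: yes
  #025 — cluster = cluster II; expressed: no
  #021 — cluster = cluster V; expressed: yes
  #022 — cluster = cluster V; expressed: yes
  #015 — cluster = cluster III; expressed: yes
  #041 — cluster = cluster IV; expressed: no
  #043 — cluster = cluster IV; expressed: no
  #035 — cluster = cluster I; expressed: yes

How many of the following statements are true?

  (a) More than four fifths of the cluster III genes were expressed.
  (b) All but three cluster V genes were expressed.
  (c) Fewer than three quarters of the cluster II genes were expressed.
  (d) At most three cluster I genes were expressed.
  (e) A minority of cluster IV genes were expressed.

1

(a) cluster III: |A| = 8, |A ∩ B| = 5; needs |A ∩ B| / |A| > 4/5 — false.
(b) cluster V: |A| = 8, |A ∩ B| = 8; needs |A ∖ B| = 3 — false.
(c) cluster II: |A| = 8, |A ∩ B| = 6; needs |A ∩ B| / |A| < 3/4 — false.
(d) cluster I: |A| = 5, |A ∩ B| = 5; needs |A ∩ B| ≤ 3 — false.
(e) cluster IV: |A| = 8, |A ∩ B| = 1; needs |A ∩ B| < |A ∖ B| — true.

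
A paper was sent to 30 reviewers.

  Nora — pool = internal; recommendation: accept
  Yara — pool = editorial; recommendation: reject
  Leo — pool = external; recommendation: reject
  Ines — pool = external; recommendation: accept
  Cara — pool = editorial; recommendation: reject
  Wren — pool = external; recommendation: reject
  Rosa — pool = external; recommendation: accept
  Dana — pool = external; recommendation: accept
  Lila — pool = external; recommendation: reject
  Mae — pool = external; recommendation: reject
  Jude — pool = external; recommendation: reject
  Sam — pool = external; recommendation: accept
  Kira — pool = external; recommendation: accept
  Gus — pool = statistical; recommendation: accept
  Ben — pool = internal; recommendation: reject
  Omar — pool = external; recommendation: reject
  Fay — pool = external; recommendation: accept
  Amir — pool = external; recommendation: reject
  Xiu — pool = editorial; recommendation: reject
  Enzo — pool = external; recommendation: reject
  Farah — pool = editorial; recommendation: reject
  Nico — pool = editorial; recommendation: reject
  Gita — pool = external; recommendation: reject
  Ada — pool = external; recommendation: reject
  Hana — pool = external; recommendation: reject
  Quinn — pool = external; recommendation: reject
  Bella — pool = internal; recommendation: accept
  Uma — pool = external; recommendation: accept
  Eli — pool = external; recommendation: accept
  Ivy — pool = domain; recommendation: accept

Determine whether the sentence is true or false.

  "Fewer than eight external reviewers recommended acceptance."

False

'Fewer than eight external reviewers recommended acceptance' holds iff |A ∩ B| < 8.
|A| = 20, |A ∩ B| = 8, |A ∖ B| = 12.
|A ∩ B| = 8, so the statement is false.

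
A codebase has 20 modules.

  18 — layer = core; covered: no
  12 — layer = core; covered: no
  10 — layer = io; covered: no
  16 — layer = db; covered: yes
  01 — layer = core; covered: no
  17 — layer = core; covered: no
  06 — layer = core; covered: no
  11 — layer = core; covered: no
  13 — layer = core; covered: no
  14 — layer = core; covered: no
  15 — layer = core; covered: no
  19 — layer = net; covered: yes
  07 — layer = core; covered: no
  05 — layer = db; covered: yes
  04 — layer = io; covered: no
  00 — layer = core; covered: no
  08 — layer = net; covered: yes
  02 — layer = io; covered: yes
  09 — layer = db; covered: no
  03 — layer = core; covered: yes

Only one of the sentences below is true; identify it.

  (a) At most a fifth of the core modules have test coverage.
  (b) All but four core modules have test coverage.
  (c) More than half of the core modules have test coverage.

|A| = 12, |A ∩ B| = 1, |A ∖ B| = 11.
(a) requires |A ∩ B| / |A| ≤ 1/5: true.
(b) requires |A ∖ B| = 4: false.
(c) requires |A ∩ B| > |A ∖ B|: false.

(a)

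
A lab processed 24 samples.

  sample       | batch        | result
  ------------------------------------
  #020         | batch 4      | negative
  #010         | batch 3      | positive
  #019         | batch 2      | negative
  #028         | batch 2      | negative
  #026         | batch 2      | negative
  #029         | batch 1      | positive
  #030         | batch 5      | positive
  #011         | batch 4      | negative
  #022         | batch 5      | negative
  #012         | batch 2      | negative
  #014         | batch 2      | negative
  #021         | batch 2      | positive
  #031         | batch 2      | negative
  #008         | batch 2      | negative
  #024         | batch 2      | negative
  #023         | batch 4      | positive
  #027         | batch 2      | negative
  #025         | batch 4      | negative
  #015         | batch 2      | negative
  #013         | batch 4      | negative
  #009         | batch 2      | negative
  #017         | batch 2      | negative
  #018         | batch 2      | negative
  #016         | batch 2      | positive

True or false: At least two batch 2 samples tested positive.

The determiner here denotes the relation: |A ∩ B| ≥ 2.
|A| = 15, |A ∩ B| = 2, |A ∖ B| = 13.
|A ∩ B| = 2, so the statement is true.

True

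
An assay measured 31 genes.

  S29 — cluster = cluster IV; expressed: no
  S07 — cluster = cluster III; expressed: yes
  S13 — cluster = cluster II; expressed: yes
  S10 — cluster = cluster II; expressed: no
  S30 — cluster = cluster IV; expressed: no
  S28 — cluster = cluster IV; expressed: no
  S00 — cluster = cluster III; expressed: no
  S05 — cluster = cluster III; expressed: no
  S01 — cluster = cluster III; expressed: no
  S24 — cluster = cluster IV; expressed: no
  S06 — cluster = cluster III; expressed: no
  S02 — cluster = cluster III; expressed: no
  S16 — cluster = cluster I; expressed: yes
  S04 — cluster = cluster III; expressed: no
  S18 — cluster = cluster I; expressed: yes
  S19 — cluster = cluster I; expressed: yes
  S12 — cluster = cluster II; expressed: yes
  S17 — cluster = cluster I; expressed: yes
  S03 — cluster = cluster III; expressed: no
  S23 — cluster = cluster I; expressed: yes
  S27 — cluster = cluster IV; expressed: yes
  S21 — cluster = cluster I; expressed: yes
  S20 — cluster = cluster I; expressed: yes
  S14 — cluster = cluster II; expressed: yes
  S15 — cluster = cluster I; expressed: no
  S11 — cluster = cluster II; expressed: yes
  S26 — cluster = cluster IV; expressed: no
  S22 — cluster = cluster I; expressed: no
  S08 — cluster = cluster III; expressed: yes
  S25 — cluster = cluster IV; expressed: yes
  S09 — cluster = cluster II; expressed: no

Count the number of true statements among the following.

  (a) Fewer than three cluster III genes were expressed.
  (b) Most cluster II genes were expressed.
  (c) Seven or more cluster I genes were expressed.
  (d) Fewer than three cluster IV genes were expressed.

4

(a) cluster III: |A| = 9, |A ∩ B| = 2; needs |A ∩ B| < 3 — true.
(b) cluster II: |A| = 6, |A ∩ B| = 4; needs |A ∩ B| > |A ∖ B| — true.
(c) cluster I: |A| = 9, |A ∩ B| = 7; needs |A ∩ B| ≥ 7 — true.
(d) cluster IV: |A| = 7, |A ∩ B| = 2; needs |A ∩ B| < 3 — true.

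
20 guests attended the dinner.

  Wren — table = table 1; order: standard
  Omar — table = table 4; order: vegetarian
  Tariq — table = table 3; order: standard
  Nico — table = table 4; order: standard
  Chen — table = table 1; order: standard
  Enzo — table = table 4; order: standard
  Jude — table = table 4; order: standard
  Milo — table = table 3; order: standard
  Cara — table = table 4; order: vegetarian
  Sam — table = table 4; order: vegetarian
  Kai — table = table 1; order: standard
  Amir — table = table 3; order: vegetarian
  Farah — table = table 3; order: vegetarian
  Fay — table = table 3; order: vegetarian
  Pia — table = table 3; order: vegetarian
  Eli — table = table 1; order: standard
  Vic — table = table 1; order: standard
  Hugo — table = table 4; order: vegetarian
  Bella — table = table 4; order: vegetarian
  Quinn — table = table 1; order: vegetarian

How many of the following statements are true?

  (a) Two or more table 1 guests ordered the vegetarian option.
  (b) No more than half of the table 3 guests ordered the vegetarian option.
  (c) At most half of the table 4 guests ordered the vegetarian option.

(a) table 1: |A| = 6, |A ∩ B| = 1; needs |A ∩ B| ≥ 2 — false.
(b) table 3: |A| = 6, |A ∩ B| = 4; needs |A ∩ B| ≤ |A ∖ B| — false.
(c) table 4: |A| = 8, |A ∩ B| = 5; needs |A ∩ B| ≤ |A ∖ B| — false.

0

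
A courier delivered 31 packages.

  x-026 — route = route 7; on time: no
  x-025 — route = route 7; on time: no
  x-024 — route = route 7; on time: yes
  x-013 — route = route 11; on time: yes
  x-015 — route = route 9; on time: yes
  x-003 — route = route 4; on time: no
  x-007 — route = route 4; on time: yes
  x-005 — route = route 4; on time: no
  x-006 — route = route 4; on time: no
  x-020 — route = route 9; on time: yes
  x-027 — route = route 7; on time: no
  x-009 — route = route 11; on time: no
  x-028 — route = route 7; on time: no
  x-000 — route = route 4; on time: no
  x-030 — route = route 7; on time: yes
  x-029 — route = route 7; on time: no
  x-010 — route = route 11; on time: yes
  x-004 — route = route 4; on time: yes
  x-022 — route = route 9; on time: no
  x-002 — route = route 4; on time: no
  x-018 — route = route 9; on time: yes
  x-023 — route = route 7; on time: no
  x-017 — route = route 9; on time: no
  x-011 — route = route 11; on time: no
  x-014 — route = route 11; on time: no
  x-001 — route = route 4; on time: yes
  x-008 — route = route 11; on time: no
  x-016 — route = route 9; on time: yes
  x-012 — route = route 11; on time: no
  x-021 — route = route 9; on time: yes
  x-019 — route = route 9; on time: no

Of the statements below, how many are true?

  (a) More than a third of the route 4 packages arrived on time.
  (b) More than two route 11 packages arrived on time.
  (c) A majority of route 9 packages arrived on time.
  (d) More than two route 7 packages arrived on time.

2

(a) route 4: |A| = 8, |A ∩ B| = 3; needs |A ∩ B| / |A| > 1/3 — true.
(b) route 11: |A| = 7, |A ∩ B| = 2; needs |A ∩ B| > 2 — false.
(c) route 9: |A| = 8, |A ∩ B| = 5; needs |A ∩ B| > |A ∖ B| — true.
(d) route 7: |A| = 8, |A ∩ B| = 2; needs |A ∩ B| > 2 — false.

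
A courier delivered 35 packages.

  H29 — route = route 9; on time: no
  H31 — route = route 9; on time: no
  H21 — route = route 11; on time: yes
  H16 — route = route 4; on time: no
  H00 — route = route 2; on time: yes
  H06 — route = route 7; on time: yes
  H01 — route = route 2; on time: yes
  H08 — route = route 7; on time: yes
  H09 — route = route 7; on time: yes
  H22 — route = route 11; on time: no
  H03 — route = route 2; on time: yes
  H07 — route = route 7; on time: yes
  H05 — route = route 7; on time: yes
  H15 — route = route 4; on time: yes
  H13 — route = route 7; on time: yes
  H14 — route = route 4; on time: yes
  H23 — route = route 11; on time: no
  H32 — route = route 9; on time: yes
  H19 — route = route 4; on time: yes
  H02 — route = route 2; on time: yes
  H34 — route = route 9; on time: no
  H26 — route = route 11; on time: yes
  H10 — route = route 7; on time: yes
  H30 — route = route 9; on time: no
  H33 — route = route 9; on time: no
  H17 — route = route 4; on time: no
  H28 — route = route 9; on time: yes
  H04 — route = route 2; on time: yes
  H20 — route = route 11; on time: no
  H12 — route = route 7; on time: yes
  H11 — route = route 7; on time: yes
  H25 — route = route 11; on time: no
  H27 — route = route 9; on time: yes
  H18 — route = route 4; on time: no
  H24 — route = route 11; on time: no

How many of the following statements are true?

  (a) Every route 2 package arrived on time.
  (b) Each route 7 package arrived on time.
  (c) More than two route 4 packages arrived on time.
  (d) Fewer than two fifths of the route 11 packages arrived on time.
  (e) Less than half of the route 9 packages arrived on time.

(a) route 2: |A| = 5, |A ∩ B| = 5; needs A ⊆ B, i.e. every element of A is in B (|A ∖ B| = 0) — true.
(b) route 7: |A| = 9, |A ∩ B| = 9; needs A ⊆ B, i.e. every element of A is in B (|A ∖ B| = 0) — true.
(c) route 4: |A| = 6, |A ∩ B| = 3; needs |A ∩ B| > 2 — true.
(d) route 11: |A| = 7, |A ∩ B| = 2; needs |A ∩ B| / |A| < 2/5 — true.
(e) route 9: |A| = 8, |A ∩ B| = 3; needs |A ∩ B| < |A ∖ B| — true.

5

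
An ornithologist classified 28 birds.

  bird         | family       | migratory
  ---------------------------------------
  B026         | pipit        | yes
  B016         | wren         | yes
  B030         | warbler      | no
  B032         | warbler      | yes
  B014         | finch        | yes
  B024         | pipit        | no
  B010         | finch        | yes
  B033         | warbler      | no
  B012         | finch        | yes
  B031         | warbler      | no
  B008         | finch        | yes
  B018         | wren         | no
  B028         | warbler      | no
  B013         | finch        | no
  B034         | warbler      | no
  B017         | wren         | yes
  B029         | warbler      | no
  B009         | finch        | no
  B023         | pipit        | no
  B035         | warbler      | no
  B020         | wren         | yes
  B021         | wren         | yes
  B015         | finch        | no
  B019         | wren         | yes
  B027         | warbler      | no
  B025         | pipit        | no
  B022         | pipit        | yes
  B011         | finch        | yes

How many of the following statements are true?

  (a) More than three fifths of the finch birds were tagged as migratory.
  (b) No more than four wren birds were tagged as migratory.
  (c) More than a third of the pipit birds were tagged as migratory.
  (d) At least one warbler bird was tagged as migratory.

(a) finch: |A| = 8, |A ∩ B| = 5; needs |A ∩ B| / |A| > 3/5 — true.
(b) wren: |A| = 6, |A ∩ B| = 5; needs |A ∩ B| ≤ 4 — false.
(c) pipit: |A| = 5, |A ∩ B| = 2; needs |A ∩ B| / |A| > 1/3 — true.
(d) warbler: |A| = 9, |A ∩ B| = 1; needs A ∩ B ≠ ∅ (|A ∩ B| ≥ 1) — true.

3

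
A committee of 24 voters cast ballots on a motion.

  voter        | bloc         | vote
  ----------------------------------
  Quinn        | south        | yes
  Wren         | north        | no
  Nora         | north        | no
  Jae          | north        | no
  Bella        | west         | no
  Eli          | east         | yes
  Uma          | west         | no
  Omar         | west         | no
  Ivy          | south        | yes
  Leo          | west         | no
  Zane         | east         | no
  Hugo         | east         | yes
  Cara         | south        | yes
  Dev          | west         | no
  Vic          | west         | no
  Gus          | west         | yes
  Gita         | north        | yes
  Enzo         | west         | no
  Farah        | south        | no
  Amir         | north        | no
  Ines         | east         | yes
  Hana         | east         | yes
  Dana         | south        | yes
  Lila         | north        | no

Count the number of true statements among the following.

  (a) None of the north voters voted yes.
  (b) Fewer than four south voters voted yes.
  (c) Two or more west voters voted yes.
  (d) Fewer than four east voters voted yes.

(a) north: |A| = 6, |A ∩ B| = 1; needs A ∩ B = ∅ (|A ∩ B| = 0) — false.
(b) south: |A| = 5, |A ∩ B| = 4; needs |A ∩ B| < 4 — false.
(c) west: |A| = 8, |A ∩ B| = 1; needs |A ∩ B| ≥ 2 — false.
(d) east: |A| = 5, |A ∩ B| = 4; needs |A ∩ B| < 4 — false.

0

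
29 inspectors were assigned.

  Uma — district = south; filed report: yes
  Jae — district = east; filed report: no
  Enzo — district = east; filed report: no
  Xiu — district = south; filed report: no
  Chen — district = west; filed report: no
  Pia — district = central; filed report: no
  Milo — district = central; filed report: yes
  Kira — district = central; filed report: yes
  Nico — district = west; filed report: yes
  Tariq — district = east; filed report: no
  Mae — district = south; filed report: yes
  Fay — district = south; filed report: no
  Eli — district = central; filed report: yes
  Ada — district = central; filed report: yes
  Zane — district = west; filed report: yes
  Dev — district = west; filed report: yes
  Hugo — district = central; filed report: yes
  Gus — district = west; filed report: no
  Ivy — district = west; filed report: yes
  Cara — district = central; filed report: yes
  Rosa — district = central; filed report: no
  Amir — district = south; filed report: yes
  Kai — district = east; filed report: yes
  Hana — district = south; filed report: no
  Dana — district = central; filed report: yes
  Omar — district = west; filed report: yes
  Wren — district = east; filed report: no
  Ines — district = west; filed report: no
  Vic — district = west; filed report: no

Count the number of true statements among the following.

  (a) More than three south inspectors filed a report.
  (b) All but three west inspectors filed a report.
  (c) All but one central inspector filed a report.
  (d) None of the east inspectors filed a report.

(a) south: |A| = 6, |A ∩ B| = 3; needs |A ∩ B| > 3 — false.
(b) west: |A| = 9, |A ∩ B| = 5; needs |A ∖ B| = 3 — false.
(c) central: |A| = 9, |A ∩ B| = 7; needs |A ∖ B| = 1 — false.
(d) east: |A| = 5, |A ∩ B| = 1; needs A ∩ B = ∅ (|A ∩ B| = 0) — false.

0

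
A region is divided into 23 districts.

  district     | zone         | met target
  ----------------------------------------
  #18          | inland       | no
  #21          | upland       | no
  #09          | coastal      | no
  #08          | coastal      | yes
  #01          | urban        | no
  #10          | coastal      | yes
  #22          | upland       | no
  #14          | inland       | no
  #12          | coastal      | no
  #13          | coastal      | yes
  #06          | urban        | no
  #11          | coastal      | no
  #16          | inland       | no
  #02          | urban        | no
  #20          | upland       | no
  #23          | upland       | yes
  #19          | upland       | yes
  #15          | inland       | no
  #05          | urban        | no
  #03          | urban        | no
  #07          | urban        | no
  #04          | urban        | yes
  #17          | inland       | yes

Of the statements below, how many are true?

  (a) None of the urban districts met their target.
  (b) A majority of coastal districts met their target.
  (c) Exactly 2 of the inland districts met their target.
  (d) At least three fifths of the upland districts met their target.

(a) urban: |A| = 7, |A ∩ B| = 1; needs A ∩ B = ∅ (|A ∩ B| = 0) — false.
(b) coastal: |A| = 6, |A ∩ B| = 3; needs |A ∩ B| > |A ∖ B| — false.
(c) inland: |A| = 5, |A ∩ B| = 1; needs |A ∩ B| = 2 — false.
(d) upland: |A| = 5, |A ∩ B| = 2; needs |A ∩ B| / |A| ≥ 3/5 — false.

0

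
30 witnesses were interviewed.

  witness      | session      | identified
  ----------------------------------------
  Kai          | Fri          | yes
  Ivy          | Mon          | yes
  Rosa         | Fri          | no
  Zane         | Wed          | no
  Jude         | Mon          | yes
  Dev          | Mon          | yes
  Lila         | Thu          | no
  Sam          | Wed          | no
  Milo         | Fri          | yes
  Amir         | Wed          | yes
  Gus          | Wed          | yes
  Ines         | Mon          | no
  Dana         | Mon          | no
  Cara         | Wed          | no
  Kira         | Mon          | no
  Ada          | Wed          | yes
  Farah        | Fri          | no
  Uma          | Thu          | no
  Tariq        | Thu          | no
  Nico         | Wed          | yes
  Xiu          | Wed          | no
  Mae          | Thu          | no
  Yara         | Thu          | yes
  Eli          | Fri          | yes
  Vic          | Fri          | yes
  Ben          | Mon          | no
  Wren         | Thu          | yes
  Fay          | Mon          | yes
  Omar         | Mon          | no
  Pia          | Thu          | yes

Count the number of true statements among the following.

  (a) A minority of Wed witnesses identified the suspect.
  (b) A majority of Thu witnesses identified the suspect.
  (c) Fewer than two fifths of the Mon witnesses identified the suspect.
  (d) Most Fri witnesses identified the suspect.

(a) Wed: |A| = 8, |A ∩ B| = 4; needs |A ∩ B| < |A ∖ B| — false.
(b) Thu: |A| = 7, |A ∩ B| = 3; needs |A ∩ B| > |A ∖ B| — false.
(c) Mon: |A| = 9, |A ∩ B| = 4; needs |A ∩ B| / |A| < 2/5 — false.
(d) Fri: |A| = 6, |A ∩ B| = 4; needs |A ∩ B| > |A ∖ B| — true.

1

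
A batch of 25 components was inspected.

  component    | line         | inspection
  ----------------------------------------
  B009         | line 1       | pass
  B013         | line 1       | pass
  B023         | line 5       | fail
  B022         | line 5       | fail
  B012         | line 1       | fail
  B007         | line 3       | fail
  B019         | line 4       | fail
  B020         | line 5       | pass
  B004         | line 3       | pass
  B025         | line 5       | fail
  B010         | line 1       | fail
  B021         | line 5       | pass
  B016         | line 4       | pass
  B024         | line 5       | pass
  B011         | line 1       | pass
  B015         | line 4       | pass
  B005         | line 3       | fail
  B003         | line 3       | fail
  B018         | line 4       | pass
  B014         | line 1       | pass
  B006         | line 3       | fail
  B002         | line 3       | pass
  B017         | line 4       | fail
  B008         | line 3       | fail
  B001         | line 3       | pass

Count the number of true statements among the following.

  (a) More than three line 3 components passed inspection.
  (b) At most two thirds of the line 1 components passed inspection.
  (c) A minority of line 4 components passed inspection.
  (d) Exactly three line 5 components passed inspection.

2

(a) line 3: |A| = 8, |A ∩ B| = 3; needs |A ∩ B| > 3 — false.
(b) line 1: |A| = 6, |A ∩ B| = 4; needs |A ∩ B| / |A| ≤ 2/3 — true.
(c) line 4: |A| = 5, |A ∩ B| = 3; needs |A ∩ B| < |A ∖ B| — false.
(d) line 5: |A| = 6, |A ∩ B| = 3; needs |A ∩ B| = 3 — true.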